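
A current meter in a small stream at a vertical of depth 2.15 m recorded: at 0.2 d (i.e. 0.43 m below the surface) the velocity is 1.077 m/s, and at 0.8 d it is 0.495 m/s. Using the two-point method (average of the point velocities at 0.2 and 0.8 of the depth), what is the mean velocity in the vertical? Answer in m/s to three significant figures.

0.786 m/s

v̄ = (1.077 + 0.495) / 2 = 0.7860 m/s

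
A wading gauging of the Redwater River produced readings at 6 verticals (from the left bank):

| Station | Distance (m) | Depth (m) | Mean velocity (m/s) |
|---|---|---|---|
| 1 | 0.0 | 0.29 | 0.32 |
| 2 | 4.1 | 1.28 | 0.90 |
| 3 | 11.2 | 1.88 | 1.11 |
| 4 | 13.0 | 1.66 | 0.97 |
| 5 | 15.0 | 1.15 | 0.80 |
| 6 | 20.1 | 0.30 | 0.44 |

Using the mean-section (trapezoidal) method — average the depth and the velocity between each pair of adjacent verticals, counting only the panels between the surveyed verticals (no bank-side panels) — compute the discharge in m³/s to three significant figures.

21.3 m³/s

Panel 1-2: Δb = 4.1 m, d̄ = (0.29+1.28)/2 = 0.785, v̄ = (0.32+0.90)/2 = 0.61 → q = 4.1×0.785×0.61 = 1.963 m³/s
Panel 2-3: Δb = 7.1 m, d̄ = (1.28+1.88)/2 = 1.58, v̄ = (0.90+1.11)/2 = 1.005 → q = 7.1×1.58×1.005 = 11.27 m³/s
Panel 3-4: Δb = 1.8 m, d̄ = (1.88+1.66)/2 = 1.77, v̄ = (1.11+0.97)/2 = 1.04 → q = 1.8×1.77×1.04 = 3.313 m³/s
Panel 4-5: Δb = 2 m, d̄ = (1.66+1.15)/2 = 1.405, v̄ = (0.97+0.80)/2 = 0.885 → q = 2×1.405×0.885 = 2.487 m³/s
Panel 5-6: Δb = 5.1 m, d̄ = (1.15+0.30)/2 = 0.725, v̄ = (0.80+0.44)/2 = 0.62 → q = 5.1×0.725×0.62 = 2.292 m³/s
Q = Σ q = 21.33 m³/s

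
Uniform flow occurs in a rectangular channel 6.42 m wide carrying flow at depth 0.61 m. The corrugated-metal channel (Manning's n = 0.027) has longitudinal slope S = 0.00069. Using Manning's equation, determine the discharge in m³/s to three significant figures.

A = b·y = 6.42 × 0.61 = 3.916 m²
P = b + 2y = 6.42 + 2×0.61 = 7.640 m
R = A/P = 3.916/7.640 = 0.5126 m
Q = (1/n)·A·R^(2/3)·S^(1/2) = (1/0.027) × 3.916 × 0.5126^(2/3) × 0.00069^(1/2) = 2.440 m³/s

2.44 m³/s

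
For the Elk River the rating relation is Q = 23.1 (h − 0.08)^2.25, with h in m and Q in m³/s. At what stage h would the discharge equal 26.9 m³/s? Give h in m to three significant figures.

1.15 m

h − h₀ = (Q/C)^(1/b) = (26.9/23.1)^(1/2.25) = 1.070 m
h = 0.08 + 1.070 = 1.150 m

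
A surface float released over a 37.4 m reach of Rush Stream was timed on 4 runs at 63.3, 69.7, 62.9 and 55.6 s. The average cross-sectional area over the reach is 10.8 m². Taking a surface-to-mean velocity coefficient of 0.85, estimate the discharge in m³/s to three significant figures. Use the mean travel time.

t̄ = (63.3 + 69.7 + 62.9 + 55.6) / 4 = 62.875 s
v_surface = L / t̄ = 37.4 / 62.875 = 0.5948 m/s
v_mean = 0.85 × 0.5948 = 0.5056 m/s
Q = A × v_mean = 10.8 × 0.5056 = 5.461 m³/s

5.46 m³/s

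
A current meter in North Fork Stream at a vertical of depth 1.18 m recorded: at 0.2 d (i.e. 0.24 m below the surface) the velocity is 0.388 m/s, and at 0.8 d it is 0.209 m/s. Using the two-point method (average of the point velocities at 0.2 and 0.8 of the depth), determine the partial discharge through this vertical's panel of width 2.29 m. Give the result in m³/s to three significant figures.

v̄ = (0.388 + 0.209) / 2 = 0.2985 m/s
q = v̄ × d × w = 0.2985 × 1.18 × 2.29 = 0.8066 m³/s

0.807 m³/s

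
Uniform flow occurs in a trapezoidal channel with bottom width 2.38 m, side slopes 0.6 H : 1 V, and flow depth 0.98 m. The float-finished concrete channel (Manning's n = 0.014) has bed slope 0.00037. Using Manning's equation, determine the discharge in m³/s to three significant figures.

A = (b + z·y)·y = (2.38 + 0.6×0.98)×0.98 = 2.909 m²
P = b + 2y√(1+z²) = 2.38 + 2×0.98×√(1+0.6²) = 4.666 m
R = A/P = 2.909/4.666 = 0.6234 m
Q = (1/n)·A·R^(2/3)·S^(1/2) = (1/0.014) × 2.909 × 0.6234^(2/3) × 0.00037^(1/2) = 2.916 m³/s

2.92 m³/s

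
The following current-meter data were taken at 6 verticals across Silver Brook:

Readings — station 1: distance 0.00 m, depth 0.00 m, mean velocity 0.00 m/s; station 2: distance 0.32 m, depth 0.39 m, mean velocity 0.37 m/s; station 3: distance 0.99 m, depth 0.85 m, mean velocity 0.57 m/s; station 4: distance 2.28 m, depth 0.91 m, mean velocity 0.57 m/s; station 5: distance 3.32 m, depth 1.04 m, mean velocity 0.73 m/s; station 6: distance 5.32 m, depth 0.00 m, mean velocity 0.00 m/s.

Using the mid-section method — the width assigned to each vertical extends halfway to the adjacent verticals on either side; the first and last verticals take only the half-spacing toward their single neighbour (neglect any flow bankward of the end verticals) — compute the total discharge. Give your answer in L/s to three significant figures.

w_2 = (0.99 − 0.00)/2 = 0.495 m; q_2 = 0.37 × 0.39 × 0.495 = 0.07143 m³/s
w_3 = (2.28 − 0.32)/2 = 0.98 m; q_3 = 0.57 × 0.85 × 0.98 = 0.4748 m³/s
w_4 = (3.32 − 0.99)/2 = 1.165 m; q_4 = 0.57 × 0.91 × 1.165 = 0.6043 m³/s
w_5 = (5.32 − 2.28)/2 = 1.52 m; q_5 = 0.73 × 1.04 × 1.52 = 1.154 m³/s
Stations 1, 6 contribute zero (depth or velocity is 0).
Q = Σ qᵢ = 2.305 m³/s
= 2.305 × 1000 = 2305 L/s

2300 L/s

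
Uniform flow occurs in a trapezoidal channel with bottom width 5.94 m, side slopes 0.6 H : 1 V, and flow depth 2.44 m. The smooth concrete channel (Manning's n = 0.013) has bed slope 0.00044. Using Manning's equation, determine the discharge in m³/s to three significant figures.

39.1 m³/s

A = (b + z·y)·y = (5.94 + 0.6×2.44)×2.44 = 18.07 m²
P = b + 2y√(1+z²) = 5.94 + 2×2.44×√(1+0.6²) = 11.63 m
R = A/P = 18.07/11.63 = 1.553 m
Q = (1/n)·A·R^(2/3)·S^(1/2) = (1/0.013) × 18.07 × 1.553^(2/3) × 0.00044^(1/2) = 39.10 m³/s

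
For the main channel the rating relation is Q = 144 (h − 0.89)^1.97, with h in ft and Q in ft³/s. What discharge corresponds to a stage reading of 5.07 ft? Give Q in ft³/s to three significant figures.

2410 ft³/s

Q = 144 × (5.07 − 0.89)^1.97 = 144 × 4.18^1.97 = 2410 ft³/s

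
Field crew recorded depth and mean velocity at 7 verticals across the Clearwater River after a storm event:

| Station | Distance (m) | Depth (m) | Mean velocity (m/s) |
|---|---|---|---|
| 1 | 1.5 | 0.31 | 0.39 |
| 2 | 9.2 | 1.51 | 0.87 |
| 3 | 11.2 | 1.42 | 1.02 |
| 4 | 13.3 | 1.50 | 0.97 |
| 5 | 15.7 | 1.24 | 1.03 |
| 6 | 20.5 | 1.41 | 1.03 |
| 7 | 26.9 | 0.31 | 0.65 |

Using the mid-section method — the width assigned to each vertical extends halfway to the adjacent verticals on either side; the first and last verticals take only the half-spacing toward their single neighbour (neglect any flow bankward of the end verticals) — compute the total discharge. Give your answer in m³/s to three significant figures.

w_1 = (9.2 − 1.5)/2 = 3.85 m; q_1 = 0.39 × 0.31 × 3.85 = 0.4655 m³/s
w_2 = (11.2 − 1.5)/2 = 4.85 m; q_2 = 0.87 × 1.51 × 4.85 = 6.371 m³/s
w_3 = (13.3 − 9.2)/2 = 2.05 m; q_3 = 1.02 × 1.42 × 2.05 = 2.969 m³/s
w_4 = (15.7 − 11.2)/2 = 2.25 m; q_4 = 0.97 × 1.50 × 2.25 = 3.274 m³/s
w_5 = (20.5 − 13.3)/2 = 3.6 m; q_5 = 1.03 × 1.24 × 3.6 = 4.598 m³/s
w_6 = (26.9 − 15.7)/2 = 5.6 m; q_6 = 1.03 × 1.41 × 5.6 = 8.133 m³/s
w_7 = (26.9 − 20.5)/2 = 3.2 m; q_7 = 0.65 × 0.31 × 3.2 = 0.6448 m³/s
Q = Σ qᵢ = 26.46 m³/s

26.5 m³/s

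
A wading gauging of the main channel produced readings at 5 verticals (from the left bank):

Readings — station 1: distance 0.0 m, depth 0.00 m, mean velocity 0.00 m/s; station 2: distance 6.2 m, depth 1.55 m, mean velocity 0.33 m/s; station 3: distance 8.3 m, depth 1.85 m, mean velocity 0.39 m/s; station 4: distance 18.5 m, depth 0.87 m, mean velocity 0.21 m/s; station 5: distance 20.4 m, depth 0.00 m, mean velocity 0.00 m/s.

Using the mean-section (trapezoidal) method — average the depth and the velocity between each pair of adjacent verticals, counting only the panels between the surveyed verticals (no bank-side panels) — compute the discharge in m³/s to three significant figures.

Panel 1-2: Δb = 6.2 m, d̄ = (0.00+1.55)/2 = 0.775, v̄ = (0.00+0.33)/2 = 0.165 → q = 6.2×0.775×0.165 = 0.7928 m³/s
Panel 2-3: Δb = 2.1 m, d̄ = (1.55+1.85)/2 = 1.7, v̄ = (0.33+0.39)/2 = 0.36 → q = 2.1×1.7×0.36 = 1.285 m³/s
Panel 3-4: Δb = 10.2 m, d̄ = (1.85+0.87)/2 = 1.36, v̄ = (0.39+0.21)/2 = 0.3 → q = 10.2×1.36×0.3 = 4.162 m³/s
Panel 4-5: Δb = 1.9 m, d̄ = (0.87+0.00)/2 = 0.435, v̄ = (0.21+0.00)/2 = 0.105 → q = 1.9×0.435×0.105 = 0.08678 m³/s
Q = Σ q = 6.326 m³/s

6.33 m³/s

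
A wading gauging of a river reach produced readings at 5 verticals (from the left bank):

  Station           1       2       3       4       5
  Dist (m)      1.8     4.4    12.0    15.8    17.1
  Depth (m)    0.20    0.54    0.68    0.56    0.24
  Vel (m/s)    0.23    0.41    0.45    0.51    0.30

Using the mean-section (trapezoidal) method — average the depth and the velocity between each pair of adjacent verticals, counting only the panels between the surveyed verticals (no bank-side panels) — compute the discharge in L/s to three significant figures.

Panel 1-2: Δb = 2.6 m, d̄ = (0.20+0.54)/2 = 0.37, v̄ = (0.23+0.41)/2 = 0.32 → q = 2.6×0.37×0.32 = 0.3078 m³/s
Panel 2-3: Δb = 7.6 m, d̄ = (0.54+0.68)/2 = 0.61, v̄ = (0.41+0.45)/2 = 0.43 → q = 7.6×0.61×0.43 = 1.993 m³/s
Panel 3-4: Δb = 3.8 m, d̄ = (0.68+0.56)/2 = 0.62, v̄ = (0.45+0.51)/2 = 0.48 → q = 3.8×0.62×0.48 = 1.131 m³/s
Panel 4-5: Δb = 1.3 m, d̄ = (0.56+0.24)/2 = 0.4, v̄ = (0.51+0.30)/2 = 0.405 → q = 1.3×0.4×0.405 = 0.2106 m³/s
Q = Σ q = 3.643 m³/s
= 3.643 × 1000 = 3643 L/s

3640 L/s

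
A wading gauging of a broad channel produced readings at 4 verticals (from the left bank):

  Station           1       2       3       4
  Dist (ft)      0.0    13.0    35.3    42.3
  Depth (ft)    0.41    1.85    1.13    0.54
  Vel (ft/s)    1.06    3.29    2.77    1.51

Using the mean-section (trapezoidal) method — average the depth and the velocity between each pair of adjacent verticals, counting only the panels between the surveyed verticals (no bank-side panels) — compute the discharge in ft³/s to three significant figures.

Panel 1-2: Δb = 13 ft, d̄ = (0.41+1.85)/2 = 1.13, v̄ = (1.06+3.29)/2 = 2.175 → q = 13×1.13×2.175 = 31.95 ft³/s
Panel 2-3: Δb = 22.3 ft, d̄ = (1.85+1.13)/2 = 1.49, v̄ = (3.29+2.77)/2 = 3.03 → q = 22.3×1.49×3.03 = 100.7 ft³/s
Panel 3-4: Δb = 7 ft, d̄ = (1.13+0.54)/2 = 0.835, v̄ = (2.77+1.51)/2 = 2.14 → q = 7×0.835×2.14 = 12.51 ft³/s
Q = Σ q = 145.1 ft³/s

145 ft³/s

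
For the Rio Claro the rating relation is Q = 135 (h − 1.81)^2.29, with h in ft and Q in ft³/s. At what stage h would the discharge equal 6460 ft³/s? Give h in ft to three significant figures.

h − h₀ = (Q/C)^(1/b) = (6460/135)^(1/2.29) = 5.415 ft
h = 1.81 + 5.415 = 7.225 ft

7.22 ft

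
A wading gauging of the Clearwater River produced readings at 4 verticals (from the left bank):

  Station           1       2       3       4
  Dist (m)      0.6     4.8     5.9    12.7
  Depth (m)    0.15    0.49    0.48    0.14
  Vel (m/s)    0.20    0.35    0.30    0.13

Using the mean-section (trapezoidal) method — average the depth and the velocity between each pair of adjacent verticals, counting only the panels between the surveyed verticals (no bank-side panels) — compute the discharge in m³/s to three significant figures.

Panel 1-2: Δb = 4.2 m, d̄ = (0.15+0.49)/2 = 0.32, v̄ = (0.20+0.35)/2 = 0.275 → q = 4.2×0.32×0.275 = 0.3696 m³/s
Panel 2-3: Δb = 1.1 m, d̄ = (0.49+0.48)/2 = 0.485, v̄ = (0.35+0.30)/2 = 0.325 → q = 1.1×0.485×0.325 = 0.1734 m³/s
Panel 3-4: Δb = 6.8 m, d̄ = (0.48+0.14)/2 = 0.31, v̄ = (0.30+0.13)/2 = 0.215 → q = 6.8×0.31×0.215 = 0.4532 m³/s
Q = Σ q = 0.9962 m³/s

0.996 m³/s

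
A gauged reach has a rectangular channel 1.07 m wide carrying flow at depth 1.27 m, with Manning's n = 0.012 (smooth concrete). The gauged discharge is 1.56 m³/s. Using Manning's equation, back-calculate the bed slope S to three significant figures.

0.000698

A = b·y = 1.07 × 1.27 = 1.359 m²
P = b + 2y = 1.07 + 2×1.27 = 3.610 m
R = A/P = 1.359/3.610 = 0.3764 m
S = (Q·n / (1·A·R^(2/3)))² = (1.56×0.012 / (1×1.359×0.5213))² = 0.0006982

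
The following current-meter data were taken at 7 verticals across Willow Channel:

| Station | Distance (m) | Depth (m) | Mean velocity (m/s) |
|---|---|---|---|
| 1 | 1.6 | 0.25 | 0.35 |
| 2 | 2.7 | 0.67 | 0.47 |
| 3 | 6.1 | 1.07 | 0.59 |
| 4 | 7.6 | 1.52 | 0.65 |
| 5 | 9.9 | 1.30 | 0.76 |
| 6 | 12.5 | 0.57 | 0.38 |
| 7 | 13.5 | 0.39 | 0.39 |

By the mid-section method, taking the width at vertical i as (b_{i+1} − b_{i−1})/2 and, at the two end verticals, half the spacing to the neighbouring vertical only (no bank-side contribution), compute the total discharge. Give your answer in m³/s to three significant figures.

w_1 = (2.7 − 1.6)/2 = 0.55 m; q_1 = 0.35 × 0.25 × 0.55 = 0.04813 m³/s
w_2 = (6.1 − 1.6)/2 = 2.25 m; q_2 = 0.47 × 0.67 × 2.25 = 0.7085 m³/s
w_3 = (7.6 − 2.7)/2 = 2.45 m; q_3 = 0.59 × 1.07 × 2.45 = 1.547 m³/s
w_4 = (9.9 − 6.1)/2 = 1.9 m; q_4 = 0.65 × 1.52 × 1.9 = 1.877 m³/s
w_5 = (12.5 − 7.6)/2 = 2.45 m; q_5 = 0.76 × 1.30 × 2.45 = 2.421 m³/s
w_6 = (13.5 − 9.9)/2 = 1.8 m; q_6 = 0.38 × 0.57 × 1.8 = 0.3899 m³/s
w_7 = (13.5 − 12.5)/2 = 0.5 m; q_7 = 0.39 × 0.39 × 0.5 = 0.07605 m³/s
Q = Σ qᵢ = 7.067 m³/s

7.07 m³/s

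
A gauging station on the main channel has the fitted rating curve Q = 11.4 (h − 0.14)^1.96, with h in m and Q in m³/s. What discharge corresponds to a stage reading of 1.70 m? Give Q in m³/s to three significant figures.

Q = 11.4 × (1.70 − 0.14)^1.96 = 11.4 × 1.56^1.96 = 27.25 m³/s

27.3 m³/s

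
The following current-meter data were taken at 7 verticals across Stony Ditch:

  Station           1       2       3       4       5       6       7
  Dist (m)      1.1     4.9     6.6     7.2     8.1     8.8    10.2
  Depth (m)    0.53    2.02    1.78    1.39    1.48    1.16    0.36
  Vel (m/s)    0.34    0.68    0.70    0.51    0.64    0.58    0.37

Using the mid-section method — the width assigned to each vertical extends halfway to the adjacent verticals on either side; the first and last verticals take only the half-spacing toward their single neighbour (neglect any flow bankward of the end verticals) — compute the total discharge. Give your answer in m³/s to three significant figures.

w_1 = (4.9 − 1.1)/2 = 1.9 m; q_1 = 0.34 × 0.53 × 1.9 = 0.3424 m³/s
w_2 = (6.6 − 1.1)/2 = 2.75 m; q_2 = 0.68 × 2.02 × 2.75 = 3.777 m³/s
w_3 = (7.2 − 4.9)/2 = 1.15 m; q_3 = 0.70 × 1.78 × 1.15 = 1.433 m³/s
w_4 = (8.1 − 6.6)/2 = 0.75 m; q_4 = 0.51 × 1.39 × 0.75 = 0.5317 m³/s
w_5 = (8.8 − 7.2)/2 = 0.8 m; q_5 = 0.64 × 1.48 × 0.8 = 0.7578 m³/s
w_6 = (10.2 − 8.1)/2 = 1.05 m; q_6 = 0.58 × 1.16 × 1.05 = 0.7064 m³/s
w_7 = (10.2 − 8.8)/2 = 0.7 m; q_7 = 0.37 × 0.36 × 0.7 = 0.09324 m³/s
Q = Σ qᵢ = 7.642 m³/s

7.64 m³/s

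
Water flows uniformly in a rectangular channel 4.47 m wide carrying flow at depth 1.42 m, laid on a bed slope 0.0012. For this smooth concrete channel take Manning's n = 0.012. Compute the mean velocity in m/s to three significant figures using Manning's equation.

2.63 m/s

A = b·y = 4.47 × 1.42 = 6.347 m²
P = b + 2y = 4.47 + 2×1.42 = 7.310 m
R = A/P = 6.347/7.310 = 0.8683 m
Q = (1/n)·A·R^(2/3)·S^(1/2) = (1/0.012) × 6.347 × 0.8683^(2/3) × 0.0012^(1/2) = 16.68 m³/s
V = Q/A = 16.68/6.347 = 2.627 m/s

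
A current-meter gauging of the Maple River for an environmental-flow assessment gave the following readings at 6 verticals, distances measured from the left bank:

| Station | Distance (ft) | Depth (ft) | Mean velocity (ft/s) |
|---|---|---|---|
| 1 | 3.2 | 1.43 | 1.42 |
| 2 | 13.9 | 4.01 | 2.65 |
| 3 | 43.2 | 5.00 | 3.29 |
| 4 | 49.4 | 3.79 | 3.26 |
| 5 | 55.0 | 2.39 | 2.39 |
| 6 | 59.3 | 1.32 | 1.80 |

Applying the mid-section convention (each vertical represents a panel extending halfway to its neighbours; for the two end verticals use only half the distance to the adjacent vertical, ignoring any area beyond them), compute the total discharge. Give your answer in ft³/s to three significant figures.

w_1 = (13.9 − 3.2)/2 = 5.35 ft; q_1 = 1.42 × 1.43 × 5.35 = 10.86 ft³/s
w_2 = (43.2 − 3.2)/2 = 20 ft; q_2 = 2.65 × 4.01 × 20 = 212.5 ft³/s
w_3 = (49.4 − 13.9)/2 = 17.75 ft; q_3 = 3.29 × 5.00 × 17.75 = 292.0 ft³/s
w_4 = (55.0 − 43.2)/2 = 5.9 ft; q_4 = 3.26 × 3.79 × 5.9 = 72.90 ft³/s
w_5 = (59.3 − 49.4)/2 = 4.95 ft; q_5 = 2.39 × 2.39 × 4.95 = 28.27 ft³/s
w_6 = (59.3 − 55.0)/2 = 2.15 ft; q_6 = 1.80 × 1.32 × 2.15 = 5.108 ft³/s
Q = Σ qᵢ = 621.7 ft³/s

622 ft³/s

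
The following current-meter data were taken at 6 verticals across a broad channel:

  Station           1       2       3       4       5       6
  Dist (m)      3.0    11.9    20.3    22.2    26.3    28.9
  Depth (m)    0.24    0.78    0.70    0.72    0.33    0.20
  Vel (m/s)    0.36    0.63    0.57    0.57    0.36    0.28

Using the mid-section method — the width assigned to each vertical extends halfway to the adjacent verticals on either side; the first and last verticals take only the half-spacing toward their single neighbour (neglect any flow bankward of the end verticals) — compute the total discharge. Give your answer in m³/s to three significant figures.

w_1 = (11.9 − 3.0)/2 = 4.45 m; q_1 = 0.36 × 0.24 × 4.45 = 0.3845 m³/s
w_2 = (20.3 − 3.0)/2 = 8.65 m; q_2 = 0.63 × 0.78 × 8.65 = 4.251 m³/s
w_3 = (22.2 − 11.9)/2 = 5.15 m; q_3 = 0.57 × 0.70 × 5.15 = 2.055 m³/s
w_4 = (26.3 − 20.3)/2 = 3 m; q_4 = 0.57 × 0.72 × 3 = 1.231 m³/s
w_5 = (28.9 − 22.2)/2 = 3.35 m; q_5 = 0.36 × 0.33 × 3.35 = 0.3980 m³/s
w_6 = (28.9 − 26.3)/2 = 1.3 m; q_6 = 0.28 × 0.20 × 1.3 = 0.07280 m³/s
Q = Σ qᵢ = 8.392 m³/s

8.39 m³/s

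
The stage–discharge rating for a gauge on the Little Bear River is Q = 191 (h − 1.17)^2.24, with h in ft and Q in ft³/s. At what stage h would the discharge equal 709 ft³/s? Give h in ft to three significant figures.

2.97 ft

h − h₀ = (Q/C)^(1/b) = (709/191)^(1/2.24) = 1.796 ft
h = 1.17 + 1.796 = 2.966 ft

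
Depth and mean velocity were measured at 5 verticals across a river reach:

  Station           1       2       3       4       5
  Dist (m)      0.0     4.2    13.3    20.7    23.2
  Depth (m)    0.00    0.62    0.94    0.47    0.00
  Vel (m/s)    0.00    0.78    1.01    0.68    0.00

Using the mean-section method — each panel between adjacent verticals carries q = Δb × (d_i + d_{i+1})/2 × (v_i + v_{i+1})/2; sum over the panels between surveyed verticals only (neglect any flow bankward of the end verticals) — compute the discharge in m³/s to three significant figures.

Panel 1-2: Δb = 4.2 m, d̄ = (0.00+0.62)/2 = 0.31, v̄ = (0.00+0.78)/2 = 0.39 → q = 4.2×0.31×0.39 = 0.5078 m³/s
Panel 2-3: Δb = 9.1 m, d̄ = (0.62+0.94)/2 = 0.78, v̄ = (0.78+1.01)/2 = 0.895 → q = 9.1×0.78×0.895 = 6.353 m³/s
Panel 3-4: Δb = 7.4 m, d̄ = (0.94+0.47)/2 = 0.705, v̄ = (1.01+0.68)/2 = 0.845 → q = 7.4×0.705×0.845 = 4.408 m³/s
Panel 4-5: Δb = 2.5 m, d̄ = (0.47+0.00)/2 = 0.235, v̄ = (0.68+0.00)/2 = 0.34 → q = 2.5×0.235×0.34 = 0.1998 m³/s
Q = Σ q = 11.47 m³/s

11.5 m³/s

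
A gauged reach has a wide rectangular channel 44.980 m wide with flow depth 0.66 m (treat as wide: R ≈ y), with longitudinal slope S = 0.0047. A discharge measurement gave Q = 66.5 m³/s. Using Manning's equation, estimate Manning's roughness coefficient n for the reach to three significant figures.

0.0232

A = b·y = 44.980 × 0.66 = 29.69 m²
Wide channel: R ≈ y = 0.66 m
n = (1/Q)·A·R^(2/3)·S^(1/2) = (1/66.5) × 29.69 × 0.7580 × 0.06856 = 0.02320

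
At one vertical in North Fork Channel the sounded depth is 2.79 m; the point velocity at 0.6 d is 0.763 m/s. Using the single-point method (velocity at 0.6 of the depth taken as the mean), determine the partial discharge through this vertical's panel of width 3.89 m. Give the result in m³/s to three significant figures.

8.28 m³/s

v̄ = v₀.₆ = 0.763 m/s
q = v̄ × d × w = 0.7630 × 2.79 × 3.89 = 8.281 m³/s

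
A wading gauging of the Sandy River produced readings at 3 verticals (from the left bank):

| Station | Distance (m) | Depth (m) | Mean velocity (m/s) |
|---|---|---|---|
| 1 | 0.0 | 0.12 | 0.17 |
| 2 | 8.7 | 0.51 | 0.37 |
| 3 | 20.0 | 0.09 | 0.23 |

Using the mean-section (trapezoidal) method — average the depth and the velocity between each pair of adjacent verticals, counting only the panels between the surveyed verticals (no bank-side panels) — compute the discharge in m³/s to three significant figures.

1.76 m³/s

Panel 1-2: Δb = 8.7 m, d̄ = (0.12+0.51)/2 = 0.315, v̄ = (0.17+0.37)/2 = 0.27 → q = 8.7×0.315×0.27 = 0.7399 m³/s
Panel 2-3: Δb = 11.3 m, d̄ = (0.51+0.09)/2 = 0.3, v̄ = (0.37+0.23)/2 = 0.3 → q = 11.3×0.3×0.3 = 1.017 m³/s
Q = Σ q = 1.757 m³/s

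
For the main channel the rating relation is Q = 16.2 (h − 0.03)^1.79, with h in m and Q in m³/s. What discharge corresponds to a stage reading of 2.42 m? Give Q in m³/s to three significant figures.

Q = 16.2 × (2.42 − 0.03)^1.79 = 16.2 × 2.39^1.79 = 77.06 m³/s

77.1 m³/s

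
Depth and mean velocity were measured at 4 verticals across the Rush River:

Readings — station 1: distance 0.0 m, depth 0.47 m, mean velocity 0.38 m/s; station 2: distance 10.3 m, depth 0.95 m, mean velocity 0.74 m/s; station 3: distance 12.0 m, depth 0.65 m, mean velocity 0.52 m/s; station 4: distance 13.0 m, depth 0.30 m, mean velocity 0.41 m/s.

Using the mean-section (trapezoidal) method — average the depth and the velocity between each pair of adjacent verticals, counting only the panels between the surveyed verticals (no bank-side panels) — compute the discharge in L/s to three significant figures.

Panel 1-2: Δb = 10.3 m, d̄ = (0.47+0.95)/2 = 0.71, v̄ = (0.38+0.74)/2 = 0.56 → q = 10.3×0.71×0.56 = 4.095 m³/s
Panel 2-3: Δb = 1.7 m, d̄ = (0.95+0.65)/2 = 0.8, v̄ = (0.74+0.52)/2 = 0.63 → q = 1.7×0.8×0.63 = 0.8568 m³/s
Panel 3-4: Δb = 1 m, d̄ = (0.65+0.30)/2 = 0.475, v̄ = (0.52+0.41)/2 = 0.465 → q = 1×0.475×0.465 = 0.2209 m³/s
Q = Σ q = 5.173 m³/s
= 5.173 × 1000 = 5173 L/s

5170 L/s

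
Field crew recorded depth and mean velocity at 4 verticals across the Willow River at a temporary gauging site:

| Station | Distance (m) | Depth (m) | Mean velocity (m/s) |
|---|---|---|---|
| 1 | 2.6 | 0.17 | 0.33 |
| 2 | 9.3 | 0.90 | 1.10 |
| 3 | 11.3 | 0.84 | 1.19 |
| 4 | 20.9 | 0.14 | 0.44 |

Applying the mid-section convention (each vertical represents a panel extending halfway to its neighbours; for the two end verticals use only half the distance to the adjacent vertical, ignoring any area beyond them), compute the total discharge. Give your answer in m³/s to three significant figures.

w_1 = (9.3 − 2.6)/2 = 3.35 m; q_1 = 0.33 × 0.17 × 3.35 = 0.1879 m³/s
w_2 = (11.3 − 2.6)/2 = 4.35 m; q_2 = 1.10 × 0.90 × 4.35 = 4.307 m³/s
w_3 = (20.9 − 9.3)/2 = 5.8 m; q_3 = 1.19 × 0.84 × 5.8 = 5.798 m³/s
w_4 = (20.9 − 11.3)/2 = 4.8 m; q_4 = 0.44 × 0.14 × 4.8 = 0.2957 m³/s
Q = Σ qᵢ = 10.59 m³/s

10.6 m³/s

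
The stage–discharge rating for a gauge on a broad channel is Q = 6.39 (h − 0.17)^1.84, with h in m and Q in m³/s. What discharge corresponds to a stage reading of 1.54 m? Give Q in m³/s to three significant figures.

11.4 m³/s

Q = 6.39 × (1.54 − 0.17)^1.84 = 6.39 × 1.37^1.84 = 11.40 m³/s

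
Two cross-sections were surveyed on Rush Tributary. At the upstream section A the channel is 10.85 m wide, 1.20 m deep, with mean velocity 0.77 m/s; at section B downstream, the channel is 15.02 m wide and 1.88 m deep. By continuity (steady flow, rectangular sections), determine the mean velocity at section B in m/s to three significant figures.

Q = A₁V₁ = (10.85×1.20) × 0.77 = 10.03 m³/s
A₂ = 15.02 × 1.88 = 28.24 m²
V₂ = Q/A₂ = 10.03/28.24 = 0.3550 m/s

0.355 m/s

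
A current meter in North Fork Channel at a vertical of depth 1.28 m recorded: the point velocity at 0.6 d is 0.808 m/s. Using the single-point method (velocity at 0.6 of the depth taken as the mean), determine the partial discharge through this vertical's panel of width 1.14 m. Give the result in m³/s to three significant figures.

1.18 m³/s

v̄ = v₀.₆ = 0.808 m/s
q = v̄ × d × w = 0.8080 × 1.28 × 1.14 = 1.179 m³/s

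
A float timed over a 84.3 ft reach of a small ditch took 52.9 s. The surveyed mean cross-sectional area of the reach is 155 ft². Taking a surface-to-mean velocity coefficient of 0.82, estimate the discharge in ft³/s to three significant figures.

v_surface = L / t̄ = 84.3 / 52.9 = 1.594 ft/s
v_mean = 0.82 × 1.594 = 1.307 ft/s
Q = A × v_mean = 155 × 1.307 = 202.5 ft³/s

203 ft³/s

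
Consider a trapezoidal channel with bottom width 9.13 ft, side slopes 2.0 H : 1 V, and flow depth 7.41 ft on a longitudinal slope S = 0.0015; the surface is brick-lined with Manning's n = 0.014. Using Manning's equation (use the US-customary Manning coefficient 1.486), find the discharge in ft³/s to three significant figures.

A = (b + z·y)·y = (9.13 + 2.0×7.41)×7.41 = 177.5 ft²
P = b + 2y√(1+z²) = 9.13 + 2×7.41×√(1+2.0²) = 42.27 ft
R = A/P = 177.5/42.27 = 4.199 ft
Q = (1.486/n)·A·R^(2/3)·S^(1/2) = (1.486/0.014) × 177.5 × 4.199^(2/3) × 0.0015^(1/2) = 1899 ft³/s

1900 ft³/s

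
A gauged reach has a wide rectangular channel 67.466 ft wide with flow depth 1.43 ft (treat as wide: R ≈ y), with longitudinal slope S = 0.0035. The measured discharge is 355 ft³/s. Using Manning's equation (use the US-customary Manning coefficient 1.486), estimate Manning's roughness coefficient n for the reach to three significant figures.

A = b·y = 67.466 × 1.43 = 96.48 ft²
Wide channel: R ≈ y = 1.43 ft
n = (1.486/Q)·A·R^(2/3)·S^(1/2) = (1.486/355) × 96.48 × 1.269 × 0.05916 = 0.03033

0.0303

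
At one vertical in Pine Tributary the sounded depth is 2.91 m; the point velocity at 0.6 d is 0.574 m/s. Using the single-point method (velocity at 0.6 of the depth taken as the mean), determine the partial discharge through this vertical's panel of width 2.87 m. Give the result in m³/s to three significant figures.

4.79 m³/s

v̄ = v₀.₆ = 0.574 m/s
q = v̄ × d × w = 0.5740 × 2.91 × 2.87 = 4.794 m³/s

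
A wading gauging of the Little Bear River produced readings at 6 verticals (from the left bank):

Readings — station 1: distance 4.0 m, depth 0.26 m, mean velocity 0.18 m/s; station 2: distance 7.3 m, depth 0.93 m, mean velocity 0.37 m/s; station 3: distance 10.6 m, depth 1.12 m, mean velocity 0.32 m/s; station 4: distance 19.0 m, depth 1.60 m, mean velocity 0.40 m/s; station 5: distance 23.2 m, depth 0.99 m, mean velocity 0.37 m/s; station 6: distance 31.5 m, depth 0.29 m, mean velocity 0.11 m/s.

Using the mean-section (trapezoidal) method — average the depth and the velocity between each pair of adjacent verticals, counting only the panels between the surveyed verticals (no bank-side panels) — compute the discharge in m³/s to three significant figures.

9.19 m³/s

Panel 1-2: Δb = 3.3 m, d̄ = (0.26+0.93)/2 = 0.595, v̄ = (0.18+0.37)/2 = 0.275 → q = 3.3×0.595×0.275 = 0.5400 m³/s
Panel 2-3: Δb = 3.3 m, d̄ = (0.93+1.12)/2 = 1.025, v̄ = (0.37+0.32)/2 = 0.345 → q = 3.3×1.025×0.345 = 1.167 m³/s
Panel 3-4: Δb = 8.4 m, d̄ = (1.12+1.60)/2 = 1.36, v̄ = (0.32+0.40)/2 = 0.36 → q = 8.4×1.36×0.36 = 4.113 m³/s
Panel 4-5: Δb = 4.2 m, d̄ = (1.60+0.99)/2 = 1.295, v̄ = (0.40+0.37)/2 = 0.385 → q = 4.2×1.295×0.385 = 2.094 m³/s
Panel 5-6: Δb = 8.3 m, d̄ = (0.99+0.29)/2 = 0.64, v̄ = (0.37+0.11)/2 = 0.24 → q = 8.3×0.64×0.24 = 1.275 m³/s
Q = Σ q = 9.188 m³/s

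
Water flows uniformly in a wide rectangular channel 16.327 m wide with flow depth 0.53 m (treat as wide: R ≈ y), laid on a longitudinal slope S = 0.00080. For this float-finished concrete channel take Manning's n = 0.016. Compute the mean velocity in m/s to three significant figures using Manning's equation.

1.16 m/s

A = b·y = 16.327 × 0.53 = 8.653 m²
Wide channel: R ≈ y = 0.53 m
Q = (1/n)·A·R^(2/3)·S^(1/2) = (1/0.016) × 8.653 × 0.5300^(2/3) × 0.00080^(1/2) = 10.02 m³/s
V = Q/A = 10.02/8.653 = 1.158 m/s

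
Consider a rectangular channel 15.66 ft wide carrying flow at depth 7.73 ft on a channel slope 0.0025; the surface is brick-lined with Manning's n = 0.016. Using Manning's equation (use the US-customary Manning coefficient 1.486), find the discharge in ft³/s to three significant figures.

1390 ft³/s

A = b·y = 15.66 × 7.73 = 121.1 ft²
P = b + 2y = 15.66 + 2×7.73 = 31.12 ft
R = A/P = 121.1/31.12 = 3.890 ft
Q = (1.486/n)·A·R^(2/3)·S^(1/2) = (1.486/0.016) × 121.1 × 3.890^(2/3) × 0.0025^(1/2) = 1390 ft³/s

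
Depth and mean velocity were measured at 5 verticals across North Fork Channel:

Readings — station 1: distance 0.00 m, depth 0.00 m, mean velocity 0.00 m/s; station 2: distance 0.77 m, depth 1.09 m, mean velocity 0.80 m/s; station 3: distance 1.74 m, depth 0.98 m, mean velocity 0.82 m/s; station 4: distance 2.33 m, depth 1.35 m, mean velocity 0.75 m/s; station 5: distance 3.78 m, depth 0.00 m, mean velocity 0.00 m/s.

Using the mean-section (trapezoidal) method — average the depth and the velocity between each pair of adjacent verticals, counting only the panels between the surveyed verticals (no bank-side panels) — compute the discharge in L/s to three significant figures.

1890 L/s

Panel 1-2: Δb = 0.77 m, d̄ = (0.00+1.09)/2 = 0.545, v̄ = (0.00+0.80)/2 = 0.4 → q = 0.77×0.545×0.4 = 0.1679 m³/s
Panel 2-3: Δb = 0.97 m, d̄ = (1.09+0.98)/2 = 1.035, v̄ = (0.80+0.82)/2 = 0.81 → q = 0.97×1.035×0.81 = 0.8132 m³/s
Panel 3-4: Δb = 0.59 m, d̄ = (0.98+1.35)/2 = 1.165, v̄ = (0.82+0.75)/2 = 0.785 → q = 0.59×1.165×0.785 = 0.5396 m³/s
Panel 4-5: Δb = 1.45 m, d̄ = (1.35+0.00)/2 = 0.675, v̄ = (0.75+0.00)/2 = 0.375 → q = 1.45×0.675×0.375 = 0.3670 m³/s
Q = Σ q = 1.888 m³/s
= 1.888 × 1000 = 1888 L/s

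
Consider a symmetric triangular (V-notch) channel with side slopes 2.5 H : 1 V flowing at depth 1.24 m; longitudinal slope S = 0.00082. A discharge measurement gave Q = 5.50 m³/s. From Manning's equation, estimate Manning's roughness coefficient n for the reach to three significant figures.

0.0138

A = z·y² = 2.5×1.24² = 3.844 m²
P = 2y√(1+z²) = 2×1.24×√(1+2.5²) = 6.678 m
R = A/P = 3.844/6.678 = 0.5757 m
n = (1/Q)·A·R^(2/3)·S^(1/2) = (1/5.50) × 3.844 × 0.6920 × 0.02864 = 0.01385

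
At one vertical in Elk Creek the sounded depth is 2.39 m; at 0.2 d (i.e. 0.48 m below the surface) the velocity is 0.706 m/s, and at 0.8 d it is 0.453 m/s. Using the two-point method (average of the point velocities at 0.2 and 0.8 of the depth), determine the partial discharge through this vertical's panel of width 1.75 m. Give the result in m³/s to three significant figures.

v̄ = (0.706 + 0.453) / 2 = 0.5795 m/s
q = v̄ × d × w = 0.5795 × 2.39 × 1.75 = 2.424 m³/s

2.42 m³/s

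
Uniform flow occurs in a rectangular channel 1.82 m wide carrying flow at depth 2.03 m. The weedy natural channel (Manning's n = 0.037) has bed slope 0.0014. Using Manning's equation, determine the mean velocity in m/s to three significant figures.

A = b·y = 1.82 × 2.03 = 3.695 m²
P = b + 2y = 1.82 + 2×2.03 = 5.880 m
R = A/P = 3.695/5.880 = 0.6283 m
Q = (1/n)·A·R^(2/3)·S^(1/2) = (1/0.037) × 3.695 × 0.6283^(2/3) × 0.0014^(1/2) = 2.741 m³/s
V = Q/A = 2.741/3.695 = 0.7419 m/s

0.742 m/s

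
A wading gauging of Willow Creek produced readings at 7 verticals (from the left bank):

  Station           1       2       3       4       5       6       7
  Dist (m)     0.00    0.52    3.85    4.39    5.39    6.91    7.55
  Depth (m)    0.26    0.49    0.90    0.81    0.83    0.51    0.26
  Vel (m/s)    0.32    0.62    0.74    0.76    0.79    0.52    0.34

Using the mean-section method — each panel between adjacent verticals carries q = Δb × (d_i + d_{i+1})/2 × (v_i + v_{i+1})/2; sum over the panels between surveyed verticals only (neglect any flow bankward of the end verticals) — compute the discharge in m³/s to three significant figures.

Panel 1-2: Δb = 0.52 m, d̄ = (0.26+0.49)/2 = 0.375, v̄ = (0.32+0.62)/2 = 0.47 → q = 0.52×0.375×0.47 = 0.09165 m³/s
Panel 2-3: Δb = 3.33 m, d̄ = (0.49+0.90)/2 = 0.695, v̄ = (0.62+0.74)/2 = 0.68 → q = 3.33×0.695×0.68 = 1.574 m³/s
Panel 3-4: Δb = 0.54 m, d̄ = (0.90+0.81)/2 = 0.855, v̄ = (0.74+0.76)/2 = 0.75 → q = 0.54×0.855×0.75 = 0.3463 m³/s
Panel 4-5: Δb = 1 m, d̄ = (0.81+0.83)/2 = 0.82, v̄ = (0.76+0.79)/2 = 0.775 → q = 1×0.82×0.775 = 0.6355 m³/s
Panel 5-6: Δb = 1.52 m, d̄ = (0.83+0.51)/2 = 0.67, v̄ = (0.79+0.52)/2 = 0.655 → q = 1.52×0.67×0.655 = 0.6671 m³/s
Panel 6-7: Δb = 0.64 m, d̄ = (0.51+0.26)/2 = 0.385, v̄ = (0.52+0.34)/2 = 0.43 → q = 0.64×0.385×0.43 = 0.1060 m³/s
Q = Σ q = 3.420 m³/s

3.42 m³/s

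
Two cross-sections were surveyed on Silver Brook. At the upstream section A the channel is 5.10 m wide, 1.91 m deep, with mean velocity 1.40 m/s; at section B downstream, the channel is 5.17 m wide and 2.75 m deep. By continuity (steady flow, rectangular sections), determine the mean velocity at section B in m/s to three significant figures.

Q = A₁V₁ = (5.10×1.91) × 1.40 = 13.64 m³/s
A₂ = 5.17 × 2.75 = 14.22 m²
V₂ = Q/A₂ = 13.64/14.22 = 0.9592 m/s

0.959 m/s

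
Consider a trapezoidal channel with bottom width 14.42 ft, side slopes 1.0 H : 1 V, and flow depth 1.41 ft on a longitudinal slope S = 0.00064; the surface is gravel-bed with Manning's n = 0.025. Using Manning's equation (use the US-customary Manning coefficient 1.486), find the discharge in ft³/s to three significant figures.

38.2 ft³/s

A = (b + z·y)·y = (14.42 + 1.0×1.41)×1.41 = 22.32 ft²
P = b + 2y√(1+z²) = 14.42 + 2×1.41×√(1+1.0²) = 18.41 ft
R = A/P = 22.32/18.41 = 1.213 ft
Q = (1.486/n)·A·R^(2/3)·S^(1/2) = (1.486/0.025) × 22.32 × 1.213^(2/3) × 0.00064^(1/2) = 38.16 ft³/s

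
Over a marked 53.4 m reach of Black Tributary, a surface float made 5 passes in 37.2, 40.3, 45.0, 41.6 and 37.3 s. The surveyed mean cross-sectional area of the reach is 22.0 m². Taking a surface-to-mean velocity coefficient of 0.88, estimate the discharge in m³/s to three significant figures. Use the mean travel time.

25.7 m³/s

t̄ = (37.2 + 40.3 + 45.0 + 41.6 + 37.3) / 5 = 40.28 s
v_surface = L / t̄ = 53.4 / 40.28 = 1.326 m/s
v_mean = 0.88 × 1.326 = 1.167 m/s
Q = A × v_mean = 22.0 × 1.167 = 25.67 m³/s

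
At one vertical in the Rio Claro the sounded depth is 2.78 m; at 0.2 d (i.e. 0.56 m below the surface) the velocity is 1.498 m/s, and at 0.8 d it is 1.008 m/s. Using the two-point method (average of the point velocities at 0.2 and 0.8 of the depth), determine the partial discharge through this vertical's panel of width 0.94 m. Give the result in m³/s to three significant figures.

v̄ = (1.498 + 1.008) / 2 = 1.253 m/s
q = v̄ × d × w = 1.253 × 2.78 × 0.94 = 3.274 m³/s

3.27 m³/s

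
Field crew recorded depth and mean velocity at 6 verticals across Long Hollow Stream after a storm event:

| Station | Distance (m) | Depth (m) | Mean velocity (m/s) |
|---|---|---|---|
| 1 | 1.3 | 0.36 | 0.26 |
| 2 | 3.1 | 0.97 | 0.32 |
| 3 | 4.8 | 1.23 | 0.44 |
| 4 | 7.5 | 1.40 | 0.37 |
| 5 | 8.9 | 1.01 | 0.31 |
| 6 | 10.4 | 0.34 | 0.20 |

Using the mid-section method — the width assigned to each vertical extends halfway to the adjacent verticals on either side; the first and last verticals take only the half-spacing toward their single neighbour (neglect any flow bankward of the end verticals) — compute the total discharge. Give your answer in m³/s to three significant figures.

3.38 m³/s

w_1 = (3.1 − 1.3)/2 = 0.9 m; q_1 = 0.26 × 0.36 × 0.9 = 0.08424 m³/s
w_2 = (4.8 − 1.3)/2 = 1.75 m; q_2 = 0.32 × 0.97 × 1.75 = 0.5432 m³/s
w_3 = (7.5 − 3.1)/2 = 2.2 m; q_3 = 0.44 × 1.23 × 2.2 = 1.191 m³/s
w_4 = (8.9 − 4.8)/2 = 2.05 m; q_4 = 0.37 × 1.40 × 2.05 = 1.062 m³/s
w_5 = (10.4 − 7.5)/2 = 1.45 m; q_5 = 0.31 × 1.01 × 1.45 = 0.4540 m³/s
w_6 = (10.4 − 8.9)/2 = 0.75 m; q_6 = 0.20 × 0.34 × 0.75 = 0.05100 m³/s
Q = Σ qᵢ = 3.385 m³/s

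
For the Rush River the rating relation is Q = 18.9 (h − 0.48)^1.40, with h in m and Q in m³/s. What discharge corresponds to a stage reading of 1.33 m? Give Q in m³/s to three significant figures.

15.1 m³/s

Q = 18.9 × (1.33 − 0.48)^1.40 = 18.9 × 0.85^1.40 = 15.05 m³/s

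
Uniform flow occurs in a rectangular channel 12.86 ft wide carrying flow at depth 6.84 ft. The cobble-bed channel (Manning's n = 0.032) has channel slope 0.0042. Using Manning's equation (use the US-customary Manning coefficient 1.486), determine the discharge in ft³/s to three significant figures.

588 ft³/s

A = b·y = 12.86 × 6.84 = 87.96 ft²
P = b + 2y = 12.86 + 2×6.84 = 26.54 ft
R = A/P = 87.96/26.54 = 3.314 ft
Q = (1.486/n)·A·R^(2/3)·S^(1/2) = (1.486/0.032) × 87.96 × 3.314^(2/3) × 0.0042^(1/2) = 588.5 ft³/s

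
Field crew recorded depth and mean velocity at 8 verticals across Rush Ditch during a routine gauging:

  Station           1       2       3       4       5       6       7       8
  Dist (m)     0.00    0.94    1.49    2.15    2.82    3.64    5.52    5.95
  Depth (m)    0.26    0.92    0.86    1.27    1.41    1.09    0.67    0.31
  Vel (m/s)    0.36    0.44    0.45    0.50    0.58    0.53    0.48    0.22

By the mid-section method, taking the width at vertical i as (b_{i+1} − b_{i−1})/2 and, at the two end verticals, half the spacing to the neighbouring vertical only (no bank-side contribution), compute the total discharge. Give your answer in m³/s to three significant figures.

2.78 m³/s

w_1 = (0.94 − 0.00)/2 = 0.47 m; q_1 = 0.36 × 0.26 × 0.47 = 0.04399 m³/s
w_2 = (1.49 − 0.00)/2 = 0.745 m; q_2 = 0.44 × 0.92 × 0.745 = 0.3016 m³/s
w_3 = (2.15 − 0.94)/2 = 0.605 m; q_3 = 0.45 × 0.86 × 0.605 = 0.2341 m³/s
w_4 = (2.82 − 1.49)/2 = 0.665 m; q_4 = 0.50 × 1.27 × 0.665 = 0.4223 m³/s
w_5 = (3.64 − 2.15)/2 = 0.745 m; q_5 = 0.58 × 1.41 × 0.745 = 0.6093 m³/s
w_6 = (5.52 − 2.82)/2 = 1.35 m; q_6 = 0.53 × 1.09 × 1.35 = 0.7799 m³/s
w_7 = (5.95 − 3.64)/2 = 1.155 m; q_7 = 0.48 × 0.67 × 1.155 = 0.3714 m³/s
w_8 = (5.95 − 5.52)/2 = 0.215 m; q_8 = 0.22 × 0.31 × 0.215 = 0.01466 m³/s
Q = Σ qᵢ = 2.777 m³/s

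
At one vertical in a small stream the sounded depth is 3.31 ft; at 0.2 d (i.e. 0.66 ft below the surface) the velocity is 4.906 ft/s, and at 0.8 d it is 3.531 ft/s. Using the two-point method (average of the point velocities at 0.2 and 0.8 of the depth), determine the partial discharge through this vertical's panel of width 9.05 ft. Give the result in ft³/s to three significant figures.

126 ft³/s

v̄ = (4.906 + 3.531) / 2 = 4.219 ft/s
q = v̄ × d × w = 4.219 × 3.31 × 9.05 = 126.4 ft³/s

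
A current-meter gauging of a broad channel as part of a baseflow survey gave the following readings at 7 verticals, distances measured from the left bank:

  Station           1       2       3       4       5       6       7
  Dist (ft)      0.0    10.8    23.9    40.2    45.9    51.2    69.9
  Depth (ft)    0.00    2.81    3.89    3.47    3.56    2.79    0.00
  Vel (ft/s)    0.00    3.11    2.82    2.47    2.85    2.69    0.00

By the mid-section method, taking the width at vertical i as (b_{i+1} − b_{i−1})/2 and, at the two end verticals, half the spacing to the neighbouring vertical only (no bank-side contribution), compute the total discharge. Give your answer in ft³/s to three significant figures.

w_2 = (23.9 − 0.0)/2 = 11.95 ft; q_2 = 3.11 × 2.81 × 11.95 = 104.4 ft³/s
w_3 = (40.2 − 10.8)/2 = 14.7 ft; q_3 = 2.82 × 3.89 × 14.7 = 161.3 ft³/s
w_4 = (45.9 − 23.9)/2 = 11 ft; q_4 = 2.47 × 3.47 × 11 = 94.28 ft³/s
w_5 = (51.2 − 40.2)/2 = 5.5 ft; q_5 = 2.85 × 3.56 × 5.5 = 55.80 ft³/s
w_6 = (69.9 − 45.9)/2 = 12 ft; q_6 = 2.69 × 2.79 × 12 = 90.06 ft³/s
Stations 1, 7 contribute zero (depth or velocity is 0).
Q = Σ qᵢ = 505.8 ft³/s

506 ft³/s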